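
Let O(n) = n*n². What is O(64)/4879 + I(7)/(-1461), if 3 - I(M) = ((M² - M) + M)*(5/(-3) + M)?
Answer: 1152758377/21384657 ≈ 53.906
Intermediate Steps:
O(n) = n³
I(M) = 3 - M²*(-5/3 + M) (I(M) = 3 - ((M² - M) + M)*(5/(-3) + M) = 3 - M²*(5*(-⅓) + M) = 3 - M²*(-5/3 + M))
O(64)/4879 + I(7)/(-1461) = 64³/4879 + (3 - 1*7³ + (5/3)*7²)/(-1461) = 262144*(1/4879) + (3 - 1*343 + (5/3)*49)*(-1/1461) = 262144/4879 + (3 - 343 + 245/3)*(-1/1461) = 262144/4879 - 775/3*(-1/1461) = 262144/4879 + 775/4383 = 1152758377/21384657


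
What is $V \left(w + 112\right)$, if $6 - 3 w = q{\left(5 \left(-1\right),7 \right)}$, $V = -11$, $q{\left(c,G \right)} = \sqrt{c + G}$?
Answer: $-1254 + \frac{11 \sqrt{2}}{3} \approx -1248.8$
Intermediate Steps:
$q{\left(c,G \right)} = \sqrt{G + c}$
$w = 2 - \frac{\sqrt{2}}{3}$ ($w = 2 - \frac{\sqrt{7 + 5 \left(-1\right)}}{3} = 2 - \frac{\sqrt{7 - 5}}{3} = 2 - \frac{\sqrt{2}}{3} \approx 1.5286$)
$V \left(w + 112\right) = - 11 \left(\left(2 - \frac{\sqrt{2}}{3}\right) + 112\right) = - 11 \left(114 - \frac{\sqrt{2}}{3}\right) = -1254 + \frac{11 \sqrt{2}}{3}$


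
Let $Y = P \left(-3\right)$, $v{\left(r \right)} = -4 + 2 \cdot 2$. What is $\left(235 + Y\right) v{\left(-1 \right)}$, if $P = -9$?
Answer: $0$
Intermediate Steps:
$v{\left(r \right)} = 0$ ($v{\left(r \right)} = -4 + 4 = 0$)
$Y = 27$ ($Y = \left(-9\right) \left(-3\right) = 27$)
$\left(235 + Y\right) v{\left(-1 \right)} = \left(235 + 27\right) 0 = 262 \cdot 0 = 0$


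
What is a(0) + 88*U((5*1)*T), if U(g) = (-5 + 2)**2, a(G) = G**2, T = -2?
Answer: 792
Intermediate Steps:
U(g) = 9 (U(g) = (-3)**2 = 9)
a(0) + 88*U((5*1)*T) = 0**2 + 88*9 = 0 + 792 = 792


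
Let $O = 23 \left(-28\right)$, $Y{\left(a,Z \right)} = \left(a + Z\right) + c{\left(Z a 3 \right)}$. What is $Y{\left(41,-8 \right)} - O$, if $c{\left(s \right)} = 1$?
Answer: $678$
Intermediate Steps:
$Y{\left(a,Z \right)} = 1 + Z + a$ ($Y{\left(a,Z \right)} = \left(a + Z\right) + 1 = \left(Z + a\right) + 1 = 1 + Z + a$)
$O = -644$
$Y{\left(41,-8 \right)} - O = \left(1 - 8 + 41\right) - -644 = 34 + 644 = 678$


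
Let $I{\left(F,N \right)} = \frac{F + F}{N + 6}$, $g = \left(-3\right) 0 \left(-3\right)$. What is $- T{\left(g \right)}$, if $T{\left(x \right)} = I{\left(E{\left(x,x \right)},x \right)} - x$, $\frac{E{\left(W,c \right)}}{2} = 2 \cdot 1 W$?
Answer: $0$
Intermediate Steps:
$E{\left(W,c \right)} = 4 W$ ($E{\left(W,c \right)} = 2 \cdot 2 \cdot 1 W = 2 \cdot 2 W = 4 W$)
$g = 0$ ($g = 0 \left(-3\right) = 0$)
$I{\left(F,N \right)} = \frac{2 F}{6 + N}$
$T{\left(x \right)} = - x + \frac{8 x}{6 + x}$ ($T{\left(x \right)} = \frac{2 \cdot 4 x}{6 + x} - x = \frac{8 x}{6 + x} - x = - x + \frac{8 x}{6 + x}$)
$- T{\left(g \right)} = - \frac{0 \left(2 - 0\right)}{6 + 0} = - \frac{0 \left(2 + 0\right)}{6} = - \frac{0 \cdot 2}{6} = \left(-1\right) 0 = 0$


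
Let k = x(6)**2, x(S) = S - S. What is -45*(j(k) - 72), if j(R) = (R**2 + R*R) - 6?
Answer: 3510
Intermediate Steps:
x(S) = 0
k = 0 (k = 0**2 = 0)
j(R) = -6 + 2*R**2 (j(R) = (R**2 + R**2) - 6 = 2*R**2 - 6 = -6 + 2*R**2)
-45*(j(k) - 72) = -45*((-6 + 2*0**2) - 72) = -45*((-6 + 2*0) - 72) = -45*((-6 + 0) - 72) = -45*(-6 - 72) = -45*(-78) = 3510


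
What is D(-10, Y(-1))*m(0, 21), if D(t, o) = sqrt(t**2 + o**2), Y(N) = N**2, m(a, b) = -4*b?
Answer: -84*sqrt(101) ≈ -844.19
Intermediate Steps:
D(t, o) = sqrt(o**2 + t**2)
D(-10, Y(-1))*m(0, 21) = sqrt(((-1)**2)**2 + (-10)**2)*(-4*21) = sqrt(1**2 + 100)*(-84) = sqrt(1 + 100)*(-84) = sqrt(101)*(-84) = -84*sqrt(101)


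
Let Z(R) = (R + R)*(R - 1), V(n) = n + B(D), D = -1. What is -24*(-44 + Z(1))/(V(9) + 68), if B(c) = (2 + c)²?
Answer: 176/13 ≈ 13.538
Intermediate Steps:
V(n) = 1 + n (V(n) = n + (2 - 1)² = n + 1² = n + 1 = 1 + n)
Z(R) = 2*R*(-1 + R) (Z(R) = (2*R)*(-1 + R) = 2*R*(-1 + R))
-24*(-44 + Z(1))/(V(9) + 68) = -24*(-44 + 2*1*(-1 + 1))/((1 + 9) + 68) = -24*(-44 + 2*1*0)/(10 + 68) = -24*(-44 + 0)/78 = -(-1056)/78 = -24*(-22/39) = 176/13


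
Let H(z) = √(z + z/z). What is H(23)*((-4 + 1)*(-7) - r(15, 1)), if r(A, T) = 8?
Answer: 26*√6 ≈ 63.687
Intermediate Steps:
H(z) = √(1 + z) (H(z) = √(z + 1) = √(1 + z))
H(23)*((-4 + 1)*(-7) - r(15, 1)) = √(1 + 23)*((-4 + 1)*(-7) - 1*8) = √24*(-3*(-7) - 8) = (2*√6)*(21 - 8) = (2*√6)*13 = 26*√6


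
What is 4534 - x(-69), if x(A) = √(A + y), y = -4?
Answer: 4534 - I*√73 ≈ 4534.0 - 8.544*I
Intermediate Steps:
x(A) = √(-4 + A) (x(A) = √(A - 4) = √(-4 + A))
4534 - x(-69) = 4534 - √(-4 - 69) = 4534 - √(-73) = 4534 - I*√73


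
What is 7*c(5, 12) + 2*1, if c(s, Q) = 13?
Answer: 93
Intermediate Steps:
7*c(5, 12) + 2*1 = 7*13 + 2*1 = 91 + 2 = 93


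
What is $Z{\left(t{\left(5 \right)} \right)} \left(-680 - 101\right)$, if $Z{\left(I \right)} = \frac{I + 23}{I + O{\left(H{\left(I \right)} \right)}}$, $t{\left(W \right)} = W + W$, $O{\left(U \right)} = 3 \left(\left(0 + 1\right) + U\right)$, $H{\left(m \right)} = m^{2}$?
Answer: $- \frac{25773}{313} \approx -82.342$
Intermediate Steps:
$O{\left(U \right)} = 3 + 3 U$ ($O{\left(U \right)} = 3 \left(1 + U\right) = 3 + 3 U$)
$t{\left(W \right)} = 2 W$
$Z{\left(I \right)} = \frac{23 + I}{3 + I + 3 I^{2}}$ ($Z{\left(I \right)} = \frac{I + 23}{I + \left(3 + 3 I^{2}\right)} = \frac{23 + I}{3 + I + 3 I^{2}}$)
$Z{\left(t{\left(5 \right)} \right)} \left(-680 - 101\right) = \frac{23 + 2 \cdot 5}{3 + 2 \cdot 5 + 3 \left(2 \cdot 5\right)^{2}} \left(-680 - 101\right) = \frac{23 + 10}{3 + 10 + 3 \cdot 10^{2}} \left(-781\right) = \frac{1}{3 + 10 + 3 \cdot 100} \cdot 33 \left(-781\right) = \frac{1}{3 + 10 + 300} \cdot 33 \left(-781\right) = \frac{1}{313} \cdot 33 \left(-781\right) = \frac{33}{313} \left(-781\right) = - \frac{25773}{313}$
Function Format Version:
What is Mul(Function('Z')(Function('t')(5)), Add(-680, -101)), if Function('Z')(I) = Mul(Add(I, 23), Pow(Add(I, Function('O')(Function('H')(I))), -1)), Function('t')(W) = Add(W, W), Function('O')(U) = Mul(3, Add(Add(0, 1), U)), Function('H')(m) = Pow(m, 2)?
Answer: Rational(-25773, 313) ≈ -82.342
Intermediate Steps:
Function('O')(U) = Add(3, Mul(3, U)) (Function('O')(U) = Mul(3, Add(1, U)) = Add(3, Mul(3, U)))
Function('t')(W) = Mul(2, W)
Function('Z')(I) = Mul(Pow(Add(3, I, Mul(3, Pow(I, 2))), -1), Add(23, I)) (Function('Z')(I) = Mul(Add(I, 23), Pow(Add(I, Add(3, Mul(3, Pow(I, 2)))), -1)) = Mul(Add(23, I), Pow(Add(3, I, Mul(3, Pow(I, 2))), -1)) = Mul(Pow(Add(3, I, Mul(3, Pow(I, 2))), -1), Add(23, I)))
Mul(Function('Z')(Function('t')(5)), Add(-680, -101)) = Mul(Mul(Pow(Add(3, Mul(2, 5), Mul(3, Pow(Mul(2, 5), 2))), -1), Add(23, Mul(2, 5))), Add(-680, -101)) = Mul(Mul(Pow(Add(3, 10, Mul(3, Pow(10, 2))), -1), Add(23, 10)), -781) = Mul(Mul(Pow(Add(3, 10, Mul(3, 100)), -1), 33), -781) = Mul(Mul(Pow(Add(3, 10, 300), -1), 33), -781) = Mul(Mul(Pow(313, -1), 33), -781) = Mul(Mul(Rational(1, 313), 33), -781) = Mul(Rational(33, 313), -781) = Rational(-25773, 313)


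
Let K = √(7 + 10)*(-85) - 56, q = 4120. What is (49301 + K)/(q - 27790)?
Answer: -3283/1578 + 17*√17/4734 ≈ -2.0657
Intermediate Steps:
K = -56 - 85*√17 (K = √17*(-85) - 56 = -85*√17 - 56 = -56 - 85*√17 ≈ -406.46)
(49301 + K)/(q - 27790) = (49301 + (-56 - 85*√17))/(4120 - 27790) = (49245 - 85*√17)/(-23670) = (49245 - 85*√17)*(-1/23670) = -3283/1578 + 17*√17/4734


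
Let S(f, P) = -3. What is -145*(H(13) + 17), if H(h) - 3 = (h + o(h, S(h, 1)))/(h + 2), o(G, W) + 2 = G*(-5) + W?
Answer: -2349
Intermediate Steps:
o(G, W) = -2 + W - 5*G (o(G, W) = -2 + (G*(-5) + W) = -2 + (-5*G + W) = -2 + (W - 5*G) = -2 + W - 5*G)
H(h) = 3 + (-5 - 4*h)/(2 + h) (H(h) = 3 + (h + (-2 - 3 - 5*h))/(h + 2) = 3 + (h + (-5 - 5*h))/(2 + h) = 3 + (-5 - 4*h)/(2 + h))
-145*(H(13) + 17) = -145*((1 - 1*13)/(2 + 13) + 17) = -145*((1 - 13)/15 + 17) = -145*((1/15)*(-12) + 17) = -145*(-⅘ + 17) = -145*81/5 = -2349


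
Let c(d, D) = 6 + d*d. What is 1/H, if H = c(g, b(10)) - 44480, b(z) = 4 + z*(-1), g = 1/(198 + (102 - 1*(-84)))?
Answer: -147456/6557958143 ≈ -2.2485e-5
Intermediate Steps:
g = 1/384 (g = 1/(198 + (102 + 84)) = 1/(198 + 186) = 1/384 ≈ 0.0026042)
b(z) = 4 - z
c(d, D) = 6 + d²
H = -6557958143/147456 (H = (6 + (1/384)²) - 44480 = (6 + 1/147456) - 44480 = 884737/147456 - 44480 = -6557958143/147456 ≈ -44474.)
1/H = 1/(-6557958143/147456) = -147456/6557958143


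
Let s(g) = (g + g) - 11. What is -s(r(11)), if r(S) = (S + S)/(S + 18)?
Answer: 275/29 ≈ 9.4828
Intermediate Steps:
r(S) = 2*S/(18 + S) (r(S) = (2*S)/(18 + S) = 2*S/(18 + S))
s(g) = -11 + 2*g (s(g) = 2*g - 11 = -11 + 2*g)
-s(r(11)) = -(-11 + 2*(2*11/(18 + 11))) = -(-11 + 2*(2*11/29)) = -(-11 + 2*(2*11*(1/29))) = -(-11 + 2*(22/29)) = -(-11 + 44/29) = -1*(-275/29) = 275/29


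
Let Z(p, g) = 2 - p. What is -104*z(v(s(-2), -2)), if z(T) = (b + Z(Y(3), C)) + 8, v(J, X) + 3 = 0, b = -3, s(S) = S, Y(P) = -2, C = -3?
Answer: -936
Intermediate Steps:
v(J, X) = -3 (v(J, X) = -3 + 0 = -3)
z(T) = 9 (z(T) = (-3 + (2 - 1*(-2))) + 8 = (-3 + (2 + 2)) + 8 = (-3 + 4) + 8 = 1 + 8 = 9)
-104*z(v(s(-2), -2)) = -104*9 = -936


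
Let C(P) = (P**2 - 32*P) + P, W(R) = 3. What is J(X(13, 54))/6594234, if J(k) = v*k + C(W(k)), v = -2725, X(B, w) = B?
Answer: -35509/6594234 ≈ -0.0053849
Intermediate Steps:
C(P) = P**2 - 31*P
J(k) = -84 - 2725*k (J(k) = -2725*k + 3*(-31 + 3) = -2725*k + 3*(-28) = -2725*k - 84 = -84 - 2725*k)
J(X(13, 54))/6594234 = (-84 - 2725*13)/6594234 = (-84 - 35425)*(1/6594234) = -35509*1/6594234 = -35509/6594234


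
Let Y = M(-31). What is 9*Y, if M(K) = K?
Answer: -279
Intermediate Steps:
Y = -31
9*Y = 9*(-31) = -279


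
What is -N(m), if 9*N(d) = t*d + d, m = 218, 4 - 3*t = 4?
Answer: -218/9 ≈ -24.222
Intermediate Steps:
t = 0 (t = 4/3 - 1/3*4 = 4/3 - 4/3 = 0)
N(d) = d/9 (N(d) = (0*d + d)/9 = (0 + d)/9 = d/9)
-N(m) = -218/9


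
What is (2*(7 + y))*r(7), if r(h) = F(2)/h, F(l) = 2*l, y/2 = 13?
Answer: 264/7 ≈ 37.714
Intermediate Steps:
y = 26 (y = 2*13 = 26)
r(h) = 4/h (r(h) = (2*2)/h = 4/h)
(2*(7 + y))*r(7) = (2*(7 + 26))*(4/7) = (2*33)*(4*(1/7)) = 66*(4/7) = 264/7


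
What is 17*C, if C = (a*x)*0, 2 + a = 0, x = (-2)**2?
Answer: 0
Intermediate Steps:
x = 4
a = -2 (a = -2 + 0 = -2)
C = 0 (C = -2*4*0 = -8*0 = 0)
17*C = 17*0 = 0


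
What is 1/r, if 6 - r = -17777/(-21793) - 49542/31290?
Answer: 113650495/769140716 ≈ 0.14776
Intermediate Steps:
r = 769140716/113650495 (r = 6 - (-17777/(-21793) - 49542/31290) = 6 - (-17777*(-1/21793) - 49542*1/31290) = 6 - (17777/21793 - 8257/5215) = 6 - 1*(-87237746/113650495) = 6 + 87237746/113650495 = 769140716/113650495 ≈ 6.7676)
1/r = 1/(769140716/113650495) = 113650495/769140716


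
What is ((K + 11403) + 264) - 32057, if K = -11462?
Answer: -31852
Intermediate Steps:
((K + 11403) + 264) - 32057 = ((-11462 + 11403) + 264) - 32057 = (-59 + 264) - 32057 = 205 - 32057 = -31852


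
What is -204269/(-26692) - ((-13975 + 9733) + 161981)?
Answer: -4210165119/26692 ≈ -1.5773e+5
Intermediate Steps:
-204269/(-26692) - ((-13975 + 9733) + 161981) = -204269*(-1/26692) - (-4242 + 161981) = 204269/26692 - 1*157739 = 204269/26692 - 157739 = -4210165119/26692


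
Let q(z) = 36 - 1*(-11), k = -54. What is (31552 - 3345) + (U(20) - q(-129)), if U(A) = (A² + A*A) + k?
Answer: 28906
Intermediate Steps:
q(z) = 47 (q(z) = 36 + 11 = 47)
U(A) = -54 + 2*A² (U(A) = (A² + A*A) - 54 = (A² + A²) - 54 = 2*A² - 54 = -54 + 2*A²)
(31552 - 3345) + (U(20) - q(-129)) = (31552 - 3345) + ((-54 + 2*20²) - 1*47) = 28207 + ((-54 + 2*400) - 47) = 28207 + ((-54 + 800) - 47) = 28207 + (746 - 47) = 28207 + 699 = 28906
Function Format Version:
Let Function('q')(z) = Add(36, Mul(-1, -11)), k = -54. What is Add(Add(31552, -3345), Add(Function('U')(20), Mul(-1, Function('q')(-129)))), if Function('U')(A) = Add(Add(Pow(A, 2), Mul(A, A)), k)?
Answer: 28906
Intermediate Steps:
Function('q')(z) = 47 (Function('q')(z) = Add(36, 11) = 47)
Function('U')(A) = Add(-54, Mul(2, Pow(A, 2))) (Function('U')(A) = Add(Add(Pow(A, 2), Mul(A, A)), -54) = Add(Add(Pow(A, 2), Pow(A, 2)), -54) = Add(Mul(2, Pow(A, 2)), -54) = Add(-54, Mul(2, Pow(A, 2))))
Add(Add(31552, -3345), Add(Function('U')(20), Mul(-1, Function('q')(-129)))) = Add(Add(31552, -3345), Add(Add(-54, Mul(2, Pow(20, 2))), Mul(-1, 47))) = Add(28207, Add(Add(-54, Mul(2, 400)), -47)) = Add(28207, Add(Add(-54, 800), -47)) = Add(28207, Add(746, -47)) = Add(28207, 699) = 28906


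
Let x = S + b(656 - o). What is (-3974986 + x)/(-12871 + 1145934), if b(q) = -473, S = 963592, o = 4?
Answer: -3011867/1133063 ≈ -2.6582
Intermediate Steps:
x = 963119 (x = 963592 - 473 = 963119)
(-3974986 + x)/(-12871 + 1145934) = (-3974986 + 963119)/(-12871 + 1145934) = -3011867/1133063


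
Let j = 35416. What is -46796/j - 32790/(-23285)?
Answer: 3582289/41233078 ≈ 0.086879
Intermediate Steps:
-46796/j - 32790/(-23285) = -46796/35416 - 32790/(-23285) = -46796*1/35416 - 32790*(-1/23285) = -11699/8854 + 6558/4657 = 3582289/41233078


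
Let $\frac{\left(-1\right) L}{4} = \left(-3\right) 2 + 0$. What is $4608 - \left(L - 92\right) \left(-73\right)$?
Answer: $-356$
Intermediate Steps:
$L = 24$ ($L = - 4 \left(\left(-3\right) 2 + 0\right) = - 4 \left(-6 + 0\right) = \left(-4\right) \left(-6\right) = 24$)
$4608 - \left(L - 92\right) \left(-73\right) = 4608 - \left(24 - 92\right) \left(-73\right) = 4608 - \left(-68\right) \left(-73\right) = 4608 - 4964 = -356$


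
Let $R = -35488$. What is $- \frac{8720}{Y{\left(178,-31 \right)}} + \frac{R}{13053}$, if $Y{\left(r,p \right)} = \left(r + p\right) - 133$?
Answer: $- \frac{57159496}{91371} \approx -625.58$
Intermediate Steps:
$Y{\left(r,p \right)} = -133 + p + r$ ($Y{\left(r,p \right)} = \left(p + r\right) - 133 = -133 + p + r$)
$- \frac{8720}{Y{\left(178,-31 \right)}} + \frac{R}{13053} = - \frac{8720}{-133 - 31 + 178} - \frac{35488}{13053} = - \frac{8720}{14} - \frac{35488}{13053} = \left(-8720\right) \frac{1}{14} - \frac{35488}{13053} = - \frac{4360}{7} - \frac{35488}{13053} = - \frac{57159496}{91371}$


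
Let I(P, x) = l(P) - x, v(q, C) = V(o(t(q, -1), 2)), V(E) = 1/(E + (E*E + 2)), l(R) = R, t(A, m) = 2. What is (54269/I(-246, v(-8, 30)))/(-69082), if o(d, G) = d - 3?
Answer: 54269/17028713 ≈ 0.0031869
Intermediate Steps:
o(d, G) = -3 + d
V(E) = 1/(2 + E + E**2) (V(E) = 1/(E + (E**2 + 2)) = 1/(E + (2 + E**2)) = 1/(2 + E + E**2))
v(q, C) = 1/2 (v(q, C) = 1/(2 + (-3 + 2) + (-3 + 2)**2) = 1/(2 - 1 + (-1)**2) = 1/(2 - 1 + 1) = 1/2)
I(P, x) = P - x
(54269/I(-246, v(-8, 30)))/(-69082) = (54269/(-246 - 1*1/2))/(-69082) = (54269/(-246 - 1/2))*(-1/69082) = (54269/(-493/2))*(-1/69082) = (54269*(-2/493))*(-1/69082) = -108538/493*(-1/69082) = 54269/17028713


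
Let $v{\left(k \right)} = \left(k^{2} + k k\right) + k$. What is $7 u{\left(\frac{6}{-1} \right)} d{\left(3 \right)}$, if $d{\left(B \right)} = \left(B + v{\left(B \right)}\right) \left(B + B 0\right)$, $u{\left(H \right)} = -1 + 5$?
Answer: $2016$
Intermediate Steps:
$v{\left(k \right)} = k + 2 k^{2}$ ($v{\left(k \right)} = \left(k^{2} + k^{2}\right) + k = 2 k^{2} + k = k + 2 k^{2}$)
$u{\left(H \right)} = 4$
$d{\left(B \right)} = B \left(B + B \left(1 + 2 B\right)\right)$ ($d{\left(B \right)} = \left(B + B \left(1 + 2 B\right)\right) \left(B + B 0\right) = \left(B + B \left(1 + 2 B\right)\right) \left(B + 0\right) = \left(B + B \left(1 + 2 B\right)\right) B = B \left(B + B \left(1 + 2 B\right)\right)$)
$7 u{\left(\frac{6}{-1} \right)} d{\left(3 \right)} = 7 \cdot 4 \cdot 2 \cdot 3^{2} \left(1 + 3\right) = 28 \cdot 2 \cdot 9 \cdot 4 = 28 \cdot 72 = 2016$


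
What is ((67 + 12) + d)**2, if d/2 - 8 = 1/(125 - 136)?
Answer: 1087849/121 ≈ 8990.5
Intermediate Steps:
d = 174/11 (d = 16 + 2/(125 - 136) = 16 + 2/(-11) = 16 + 2*(-1/11) = 16 - 2/11 = 174/11 ≈ 15.818)
((67 + 12) + d)**2 = ((67 + 12) + 174/11)**2 = (79 + 174/11)**2 = (1043/11)**2 = 1087849/121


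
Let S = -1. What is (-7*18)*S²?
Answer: -126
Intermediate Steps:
(-7*18)*S² = -7*18*(-1)² = -126*1 = -126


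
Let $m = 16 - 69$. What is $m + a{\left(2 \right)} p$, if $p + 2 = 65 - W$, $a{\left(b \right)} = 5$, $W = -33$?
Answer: $427$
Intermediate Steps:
$m = -53$
$p = 96$ ($p = -2 + \left(65 - -33\right) = -2 + \left(65 + 33\right) = -2 + 98 = 96$)
$m + a{\left(2 \right)} p = -53 + 5 \cdot 96 = -53 + 480 = 427$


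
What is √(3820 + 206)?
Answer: √4026 ≈ 63.451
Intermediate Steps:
√(3820 + 206) = √4026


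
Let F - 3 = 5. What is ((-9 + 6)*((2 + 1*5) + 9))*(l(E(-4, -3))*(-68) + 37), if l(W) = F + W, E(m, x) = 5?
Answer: 40656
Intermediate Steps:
F = 8 (F = 3 + 5 = 8)
l(W) = 8 + W
((-9 + 6)*((2 + 1*5) + 9))*(l(E(-4, -3))*(-68) + 37) = ((-9 + 6)*((2 + 1*5) + 9))*((8 + 5)*(-68) + 37) = (-3*((2 + 5) + 9))*(13*(-68) + 37) = (-3*(7 + 9))*(-884 + 37) = -3*16*(-847) = -48*(-847) = 40656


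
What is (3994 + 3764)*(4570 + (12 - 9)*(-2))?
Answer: 35407512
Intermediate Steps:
(3994 + 3764)*(4570 + (12 - 9)*(-2)) = 7758*(4570 + 3*(-2)) = 7758*(4570 - 6) = 7758*4564 = 35407512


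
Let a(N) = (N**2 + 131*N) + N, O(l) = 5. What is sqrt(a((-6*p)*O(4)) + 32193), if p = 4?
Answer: 3*sqrt(3417) ≈ 175.37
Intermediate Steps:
a(N) = N**2 + 132*N
sqrt(a((-6*p)*O(4)) + 32193) = sqrt((-6*4*5)*(132 - 6*4*5) + 32193) = sqrt((-24*5)*(132 - 24*5) + 32193) = sqrt(-120*(132 - 120) + 32193) = sqrt(-120*12 + 32193) = sqrt(-1440 + 32193) = sqrt(30753) = 3*sqrt(3417)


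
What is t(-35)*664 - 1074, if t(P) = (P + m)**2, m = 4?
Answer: 637030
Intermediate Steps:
t(P) = (4 + P)**2 (t(P) = (P + 4)**2 = (4 + P)**2)
t(-35)*664 - 1074 = (4 - 35)**2*664 - 1074 = (-31)**2*664 - 1074 = 961*664 - 1074 = 638104 - 1074 = 637030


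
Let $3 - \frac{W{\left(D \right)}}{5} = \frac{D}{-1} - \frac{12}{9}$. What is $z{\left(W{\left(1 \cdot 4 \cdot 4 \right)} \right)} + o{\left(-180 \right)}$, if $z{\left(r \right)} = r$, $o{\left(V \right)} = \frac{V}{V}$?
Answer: $\frac{308}{3} \approx 102.67$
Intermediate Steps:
$W{\left(D \right)} = \frac{65}{3} + 5 D$ ($W{\left(D \right)} = 15 - 5 \left(\frac{D}{-1} - \frac{12}{9}\right) = 15 - 5 \left(D \left(-1\right) - \frac{4}{3}\right) = 15 - 5 \left(- D - \frac{4}{3}\right) = 15 - 5 \left(- \frac{4}{3} - D\right) = 15 + \left(\frac{20}{3} + 5 D\right) = \frac{65}{3} + 5 D$)
$o{\left(V \right)} = 1$
$z{\left(W{\left(1 \cdot 4 \cdot 4 \right)} \right)} + o{\left(-180 \right)} = \left(\frac{65}{3} + 5 \cdot 1 \cdot 4 \cdot 4\right) + 1 = \left(\frac{65}{3} + 5 \cdot 4 \cdot 4\right) + 1 = \left(\frac{65}{3} + 5 \cdot 16\right) + 1 = \left(\frac{65}{3} + 80\right) + 1 = \frac{305}{3} + 1 = \frac{308}{3}$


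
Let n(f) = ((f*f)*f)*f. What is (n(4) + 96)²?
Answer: 123904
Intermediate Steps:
n(f) = f⁴ (n(f) = (f²*f)*f = f³*f = f⁴)
(n(4) + 96)² = (4⁴ + 96)² = (256 + 96)² = 352² = 123904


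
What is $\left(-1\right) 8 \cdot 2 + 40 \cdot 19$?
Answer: $744$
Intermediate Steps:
$\left(-1\right) 8 \cdot 2 + 40 \cdot 19 = \left(-8\right) 2 + 760 = -16 + 760 = 744$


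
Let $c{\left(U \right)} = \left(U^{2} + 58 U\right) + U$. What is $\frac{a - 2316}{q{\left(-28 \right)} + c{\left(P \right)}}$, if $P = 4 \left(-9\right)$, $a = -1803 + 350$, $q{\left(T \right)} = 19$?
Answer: $\frac{3769}{809} \approx 4.6588$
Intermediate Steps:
$a = -1453$
$P = -36$
$c{\left(U \right)} = U^{2} + 59 U$
$\frac{a - 2316}{q{\left(-28 \right)} + c{\left(P \right)}} = \frac{-1453 - 2316}{19 - 36 \left(59 - 36\right)} = \frac{-1453 - 2316}{19 - 828} = - \frac{3769}{-809} = \left(-3769\right) \left(- \frac{1}{809}\right) = \frac{3769}{809}$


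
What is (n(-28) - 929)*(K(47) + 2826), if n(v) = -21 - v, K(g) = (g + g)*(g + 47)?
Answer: -10752364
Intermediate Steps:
K(g) = 2*g*(47 + g) (K(g) = (2*g)*(47 + g) = 2*g*(47 + g))
(n(-28) - 929)*(K(47) + 2826) = ((-21 - 1*(-28)) - 929)*(2*47*(47 + 47) + 2826) = ((-21 + 28) - 929)*(2*47*94 + 2826) = (7 - 929)*(8836 + 2826) = -922*11662 = -10752364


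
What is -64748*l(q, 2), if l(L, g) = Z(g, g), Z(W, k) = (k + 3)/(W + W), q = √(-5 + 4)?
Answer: -80935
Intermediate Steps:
q = I (q = √(-1) = I ≈ 1.0*I)
Z(W, k) = (3 + k)/(2*W) (Z(W, k) = (3 + k)/((2*W)) = (3 + k)*(1/(2*W)) = (3 + k)/(2*W))
l(L, g) = (3 + g)/(2*g)
-64748*l(q, 2) = -32374*(3 + 2)/2 = -32374*5/2 = -64748*5/4 = -80935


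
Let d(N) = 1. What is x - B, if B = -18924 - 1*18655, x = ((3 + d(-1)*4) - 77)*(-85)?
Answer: 43529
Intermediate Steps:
x = 5950 (x = ((3 + 1*4) - 77)*(-85) = ((3 + 4) - 77)*(-85) = (7 - 77)*(-85) = -70*(-85) = 5950)
B = -37579 (B = -18924 - 18655 = -37579)
x - B = 5950 - 1*(-37579) = 5950 + 37579 = 43529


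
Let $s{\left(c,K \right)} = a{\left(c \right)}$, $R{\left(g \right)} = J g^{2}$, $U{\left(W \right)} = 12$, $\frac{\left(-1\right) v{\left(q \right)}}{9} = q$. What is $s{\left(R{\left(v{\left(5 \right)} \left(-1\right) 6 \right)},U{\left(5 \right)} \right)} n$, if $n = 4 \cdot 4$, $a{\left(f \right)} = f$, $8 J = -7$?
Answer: $-1020600$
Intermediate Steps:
$J = - \frac{7}{8}$ ($J = \frac{1}{8} \left(-7\right) = - \frac{7}{8} \approx -0.875$)
$v{\left(q \right)} = - 9 q$
$R{\left(g \right)} = - \frac{7 g^{2}}{8}$
$s{\left(c,K \right)} = c$
$n = 16$
$s{\left(R{\left(v{\left(5 \right)} \left(-1\right) 6 \right)},U{\left(5 \right)} \right)} n = - \frac{7 \left(\left(-9\right) 5 \left(-1\right) 6\right)^{2}}{8} \cdot 16 = - \frac{7 \left(\left(-45\right) \left(-1\right) 6\right)^{2}}{8} \cdot 16 = - \frac{7 \left(45 \cdot 6\right)^{2}}{8} \cdot 16 = - \frac{7 \cdot 270^{2}}{8} \cdot 16 = \left(- \frac{7}{8}\right) 72900 \cdot 16 = \left(- \frac{127575}{2}\right) 16 = -1020600$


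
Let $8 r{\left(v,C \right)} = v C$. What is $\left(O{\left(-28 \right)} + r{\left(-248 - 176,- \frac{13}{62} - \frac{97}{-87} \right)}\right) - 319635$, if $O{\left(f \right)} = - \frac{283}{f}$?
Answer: $- \frac{24140416595}{75516} \approx -3.1967 \cdot 10^{5}$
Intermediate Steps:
$r{\left(v,C \right)} = \frac{C v}{8}$ ($r{\left(v,C \right)} = \frac{v C}{8} = \frac{C v}{8}$)
$\left(O{\left(-28 \right)} + r{\left(-248 - 176,- \frac{13}{62} - \frac{97}{-87} \right)}\right) - 319635 = \left(- \frac{283}{-28} + \frac{\left(- \frac{13}{62} - \frac{97}{-87}\right) \left(-248 - 176\right)}{8}\right) - 319635 = \left(\left(-283\right) \left(- \frac{1}{28}\right) + \frac{\left(\left(-13\right) \frac{1}{62} - - \frac{97}{87}\right) \left(-248 - 176\right)}{8}\right) - 319635 = \left(\frac{283}{28} + \frac{1}{8} \left(- \frac{13}{62} + \frac{97}{87}\right) \left(-424\right)\right) - 319635 = \left(\frac{283}{28} + \frac{1}{8} \cdot \frac{4883}{5394} \left(-424\right)\right) - 319635 = \left(\frac{283}{28} - \frac{258799}{5394}\right) - 319635 = - \frac{2859935}{75516} - 319635 = - \frac{24140416595}{75516}$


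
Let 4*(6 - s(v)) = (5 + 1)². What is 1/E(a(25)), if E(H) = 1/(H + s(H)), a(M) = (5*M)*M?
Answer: 3122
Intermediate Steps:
s(v) = -3 (s(v) = 6 - (5 + 1)²/4 = 6 - ¼*6² = 6 - ¼*36 = 6 - 9 = -3)
a(M) = 5*M²
E(H) = 1/(-3 + H) (E(H) = 1/(H - 3) = 1/(-3 + H))
1/E(a(25)) = 1/(1/(-3 + 5*25²)) = 1/(1/(-3 + 5*625)) = 1/(1/(-3 + 3125)) = 1/(1/3122) = 3122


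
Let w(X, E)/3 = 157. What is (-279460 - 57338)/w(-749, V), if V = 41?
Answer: -112266/157 ≈ -715.07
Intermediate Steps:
w(X, E) = 471 (w(X, E) = 3*157 = 471)
(-279460 - 57338)/w(-749, V) = (-279460 - 57338)/471 = -336798*1/471 = -112266/157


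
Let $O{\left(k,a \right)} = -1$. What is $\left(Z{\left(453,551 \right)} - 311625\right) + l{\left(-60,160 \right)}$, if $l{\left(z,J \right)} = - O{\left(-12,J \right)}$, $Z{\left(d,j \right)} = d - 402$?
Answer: $-311573$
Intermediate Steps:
$Z{\left(d,j \right)} = -402 + d$
$l{\left(z,J \right)} = 1$ ($l{\left(z,J \right)} = \left(-1\right) \left(-1\right) = 1$)
$\left(Z{\left(453,551 \right)} - 311625\right) + l{\left(-60,160 \right)} = \left(\left(-402 + 453\right) - 311625\right) + 1 = \left(51 - 311625\right) + 1 = -311574 + 1 = -311573$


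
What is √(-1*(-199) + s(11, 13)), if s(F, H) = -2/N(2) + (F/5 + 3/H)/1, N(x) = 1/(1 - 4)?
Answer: √876395/65 ≈ 14.402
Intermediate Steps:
N(x) = -⅓ (N(x) = 1/(-3) = -⅓)
s(F, H) = 6 + 3/H + F/5 (s(F, H) = -2/(-⅓) + (F/5 + 3/H)/1 = -2*(-3) + (F*(⅕) + 3/H)*1 = 6 + (F/5 + 3/H)*1 = 6 + (3/H + F/5)*1 = 6 + (3/H + F/5) = 6 + 3/H + F/5)
√(-1*(-199) + s(11, 13)) = √(-1*(-199) + (6 + 3/13 + (⅕)*11)) = √(199 + (6 + 3*(1/13) + 11/5)) = √(199 + (6 + 3/13 + 11/5)) = √(199 + 548/65) = √(13483/65) = √876395/65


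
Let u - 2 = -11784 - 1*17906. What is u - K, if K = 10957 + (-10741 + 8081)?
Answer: -37985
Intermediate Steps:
u = -29688 (u = 2 + (-11784 - 1*17906) = 2 + (-11784 - 17906) = 2 - 29690 = -29688)
K = 8297 (K = 10957 - 2660 = 8297)
u - K = -29688 - 1*8297 = -29688 - 8297 = -37985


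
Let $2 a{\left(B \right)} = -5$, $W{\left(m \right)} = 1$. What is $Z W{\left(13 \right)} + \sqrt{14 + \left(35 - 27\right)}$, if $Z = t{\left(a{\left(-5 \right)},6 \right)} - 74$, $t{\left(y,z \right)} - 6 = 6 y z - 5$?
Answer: $-163 + \sqrt{22} \approx -158.31$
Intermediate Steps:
$a{\left(B \right)} = - \frac{5}{2}$ ($a{\left(B \right)} = \frac{1}{2} \left(-5\right) = - \frac{5}{2}$)
$t{\left(y,z \right)} = 1 + 6 y z$ ($t{\left(y,z \right)} = 6 + \left(6 y z - 5\right) = 6 + \left(-5 + 6 y z\right) = 1 + 6 y z$)
$Z = -163$ ($Z = \left(1 + 6 \left(- \frac{5}{2}\right) 6\right) - 74 = \left(1 - 90\right) - 74 = -89 - 74 = -163$)
$Z W{\left(13 \right)} + \sqrt{14 + \left(35 - 27\right)} = \left(-163\right) 1 + \sqrt{14 + \left(35 - 27\right)} = -163 + \sqrt{14 + 8} = -163 + \sqrt{22}$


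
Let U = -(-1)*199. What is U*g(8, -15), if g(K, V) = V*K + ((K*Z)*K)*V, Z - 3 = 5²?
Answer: -5373000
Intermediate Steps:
Z = 28 (Z = 3 + 5² = 3 + 25 = 28)
g(K, V) = K*V + 28*V*K² (g(K, V) = V*K + ((K*28)*K)*V = K*V + ((28*K)*K)*V = K*V + (28*K²)*V = K*V + 28*V*K²)
U = 199 (U = -1*(-199) = 199)
U*g(8, -15) = 199*(8*(-15)*(1 + 28*8)) = 199*(8*(-15)*(1 + 224)) = 199*(8*(-15)*225) = 199*(-27000) = -5373000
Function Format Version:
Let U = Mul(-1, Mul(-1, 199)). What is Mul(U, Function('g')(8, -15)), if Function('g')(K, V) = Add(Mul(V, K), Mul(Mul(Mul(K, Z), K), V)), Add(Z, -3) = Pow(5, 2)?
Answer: -5373000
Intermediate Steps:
Z = 28 (Z = Add(3, Pow(5, 2)) = Add(3, 25) = 28)
Function('g')(K, V) = Add(Mul(K, V), Mul(28, V, Pow(K, 2))) (Function('g')(K, V) = Add(Mul(V, K), Mul(Mul(Mul(K, 28), K), V)) = Add(Mul(K, V), Mul(Mul(Mul(28, K), K), V)) = Add(Mul(K, V), Mul(Mul(28, Pow(K, 2)), V)) = Add(Mul(K, V), Mul(28, V, Pow(K, 2))))
U = 199 (U = Mul(-1, -199) = 199)
Mul(U, Function('g')(8, -15)) = Mul(199, Mul(8, -15, Add(1, Mul(28, 8)))) = Mul(199, Mul(8, -15, Add(1, 224))) = Mul(199, Mul(8, -15, 225)) = Mul(199, -27000) = -5373000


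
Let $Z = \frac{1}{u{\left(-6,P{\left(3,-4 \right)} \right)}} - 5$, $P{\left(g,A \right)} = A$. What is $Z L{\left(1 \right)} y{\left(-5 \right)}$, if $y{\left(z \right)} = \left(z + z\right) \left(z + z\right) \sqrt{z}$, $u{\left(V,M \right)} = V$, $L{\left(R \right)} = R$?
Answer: $- \frac{1550 i \sqrt{5}}{3} \approx - 1155.3 i$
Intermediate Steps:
$y{\left(z \right)} = 4 z^{\frac{5}{2}}$ ($y{\left(z \right)} = 2 z 2 z \sqrt{z} = 4 z^{2} \sqrt{z} = 4 z^{\frac{5}{2}}$)
$Z = - \frac{31}{6}$ ($Z = \frac{1}{-6} - 5 = - \frac{1}{6} - 5 = - \frac{31}{6} \approx -5.1667$)
$Z L{\left(1 \right)} y{\left(-5 \right)} = \left(- \frac{31}{6}\right) 1 \cdot 4 \left(-5\right)^{\frac{5}{2}} = - \frac{31 \cdot 4 \cdot 25 i \sqrt{5}}{6} = - \frac{31 \cdot 100 i \sqrt{5}}{6} = - \frac{1550 i \sqrt{5}}{3}$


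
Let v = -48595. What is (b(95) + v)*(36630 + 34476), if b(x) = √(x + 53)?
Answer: -3455396070 + 142212*√37 ≈ -3.4545e+9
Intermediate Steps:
b(x) = √(53 + x)
(b(95) + v)*(36630 + 34476) = (√(53 + 95) - 48595)*(36630 + 34476) = (√148 - 48595)*71106 = (2*√37 - 48595)*71106 = (-48595 + 2*√37)*71106 = -3455396070 + 142212*√37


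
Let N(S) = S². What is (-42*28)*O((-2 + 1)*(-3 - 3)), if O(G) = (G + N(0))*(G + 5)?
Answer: -77616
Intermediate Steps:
O(G) = G*(5 + G) (O(G) = (G + 0²)*(G + 5) = (G + 0)*(5 + G) = G*(5 + G))
(-42*28)*O((-2 + 1)*(-3 - 3)) = (-42*28)*(((-2 + 1)*(-3 - 3))*(5 + (-2 + 1)*(-3 - 3))) = -1176*(-1*(-6))*(5 - 1*(-6)) = -7056*(5 + 6) = -7056*11 = -1176*66 = -77616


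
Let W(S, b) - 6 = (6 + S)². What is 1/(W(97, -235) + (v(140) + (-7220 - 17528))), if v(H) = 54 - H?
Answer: -1/14219 ≈ -7.0328e-5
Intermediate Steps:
W(S, b) = 6 + (6 + S)²
1/(W(97, -235) + (v(140) + (-7220 - 17528))) = 1/((6 + (6 + 97)²) + ((54 - 1*140) + (-7220 - 17528))) = 1/((6 + 103²) + ((54 - 140) - 24748)) = 1/((6 + 10609) + (-86 - 24748)) = 1/(10615 - 24834) = 1/(-14219) = -1/14219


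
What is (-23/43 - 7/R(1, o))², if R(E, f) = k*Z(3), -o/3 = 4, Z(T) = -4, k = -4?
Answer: 447561/473344 ≈ 0.94553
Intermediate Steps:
o = -12 (o = -3*4 = -12)
R(E, f) = 16 (R(E, f) = -4*(-4) = 16)
(-23/43 - 7/R(1, o))² = (-23/43 - 7/16)² = (-669/688)² = 447561/473344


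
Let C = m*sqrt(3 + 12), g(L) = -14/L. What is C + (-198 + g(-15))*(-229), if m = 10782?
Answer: 676924/15 + 10782*sqrt(15) ≈ 86887.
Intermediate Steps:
C = 10782*sqrt(15) (C = 10782*sqrt(3 + 12) = 10782*sqrt(15) ≈ 41759.)
C + (-198 + g(-15))*(-229) = 10782*sqrt(15) + (-198 - 14/(-15))*(-229) = 10782*sqrt(15) + (-198 - 14*(-1/15))*(-229) = 10782*sqrt(15) + (-198 + 14/15)*(-229) = 10782*sqrt(15) - 2956/15*(-229) = 10782*sqrt(15) + 676924/15 = 676924/15 + 10782*sqrt(15)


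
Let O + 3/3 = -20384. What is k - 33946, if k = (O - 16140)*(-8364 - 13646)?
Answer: 803881304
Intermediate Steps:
O = -20385 (O = -1 - 20384 = -20385)
k = 803915250 (k = (-20385 - 16140)*(-8364 - 13646) = -36525*(-22010) = 803915250)
k - 33946 = 803915250 - 33946 = 803881304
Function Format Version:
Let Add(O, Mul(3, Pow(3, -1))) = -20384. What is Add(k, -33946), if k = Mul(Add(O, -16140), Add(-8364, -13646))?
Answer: 803881304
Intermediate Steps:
O = -20385 (O = Add(-1, -20384) = -20385)
k = 803915250 (k = Mul(Add(-20385, -16140), Add(-8364, -13646)) = Mul(-36525, -22010) = 803915250)
Add(k, -33946) = Add(803915250, -33946) = 803881304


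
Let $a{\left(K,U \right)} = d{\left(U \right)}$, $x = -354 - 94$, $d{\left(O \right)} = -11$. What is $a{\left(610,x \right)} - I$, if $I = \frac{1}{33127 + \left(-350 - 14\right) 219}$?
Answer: $- \frac{512478}{46589} \approx -11.0$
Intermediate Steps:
$x = -448$
$I = - \frac{1}{46589}$ ($I = \frac{1}{33127 - 79716} = \frac{1}{-46589} = - \frac{1}{46589} \approx -2.1464 \cdot 10^{-5}$)
$a{\left(K,U \right)} = -11$
$a{\left(610,x \right)} - I = -11 - - \frac{1}{46589} = -11 + \frac{1}{46589} = - \frac{512478}{46589}$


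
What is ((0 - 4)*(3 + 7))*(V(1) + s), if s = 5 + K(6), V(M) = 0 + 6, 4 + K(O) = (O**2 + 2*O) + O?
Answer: -2440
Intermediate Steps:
K(O) = -4 + O**2 + 3*O (K(O) = -4 + ((O**2 + 2*O) + O) = -4 + (O**2 + 3*O) = -4 + O**2 + 3*O)
V(M) = 6
s = 55 (s = 5 + (-4 + 6**2 + 3*6) = 5 + (-4 + 36 + 18) = 5 + 50 = 55)
((0 - 4)*(3 + 7))*(V(1) + s) = ((0 - 4)*(3 + 7))*(6 + 55) = -4*10*61 = -40*61 = -2440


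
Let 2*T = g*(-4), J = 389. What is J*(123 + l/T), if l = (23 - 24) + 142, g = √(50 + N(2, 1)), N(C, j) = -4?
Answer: 47847 - 54849*√46/92 ≈ 43804.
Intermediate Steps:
g = √46 (g = √(50 - 4) = √46 ≈ 6.7823)
l = 141 (l = -1 + 142 = 141)
T = -2*√46 (T = (√46*(-4))/2 = (-4*√46)/2 = -2*√46 ≈ -13.565)
J*(123 + l/T) = 389*(123 + 141/((-2*√46))) = 389*(123 + 141*(-√46/92)) = 389*(123 - 141*√46/92) = 47847 - 54849*√46/92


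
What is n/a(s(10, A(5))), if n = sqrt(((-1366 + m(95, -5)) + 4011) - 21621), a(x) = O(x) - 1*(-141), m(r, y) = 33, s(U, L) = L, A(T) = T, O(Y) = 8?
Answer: I*sqrt(18943)/149 ≈ 0.92372*I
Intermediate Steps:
a(x) = 149 (a(x) = 8 - 1*(-141) = 8 + 141 = 149)
n = I*sqrt(18943) (n = sqrt(((-1366 + 33) + 4011) - 21621) = sqrt((-1333 + 4011) - 21621) = sqrt(2678 - 21621) = sqrt(-18943) = I*sqrt(18943) ≈ 137.63*I)
n/a(s(10, A(5))) = (I*sqrt(18943))/149 = (I*sqrt(18943))*(1/149) = I*sqrt(18943)/149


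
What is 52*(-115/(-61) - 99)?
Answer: -308048/61 ≈ -5050.0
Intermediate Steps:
52*(-115/(-61) - 99) = 52*(-115*(-1/61) - 99) = 52*(115/61 - 99) = 52*(-5924/61) = -308048/61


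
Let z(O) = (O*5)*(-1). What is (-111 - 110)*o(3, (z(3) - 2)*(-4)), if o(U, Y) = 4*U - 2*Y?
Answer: 27404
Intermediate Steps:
z(O) = -5*O (z(O) = (5*O)*(-1) = -5*O)
o(U, Y) = -2*Y + 4*U
(-111 - 110)*o(3, (z(3) - 2)*(-4)) = (-111 - 110)*(-2*(-5*3 - 2)*(-4) + 4*3) = -221*(-2*(-15 - 2)*(-4) + 12) = -221*(-(-34)*(-4) + 12) = -221*(-2*68 + 12) = -221*(-136 + 12) = -221*(-124) = 27404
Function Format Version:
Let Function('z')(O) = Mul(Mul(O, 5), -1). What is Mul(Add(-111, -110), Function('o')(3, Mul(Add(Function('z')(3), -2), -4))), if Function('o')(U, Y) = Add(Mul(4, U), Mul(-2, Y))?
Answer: 27404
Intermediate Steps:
Function('z')(O) = Mul(-5, O) (Function('z')(O) = Mul(Mul(5, O), -1) = Mul(-5, O))
Function('o')(U, Y) = Add(Mul(-2, Y), Mul(4, U))
Mul(Add(-111, -110), Function('o')(3, Mul(Add(Function('z')(3), -2), -4))) = Mul(Add(-111, -110), Add(Mul(-2, Mul(Add(Mul(-5, 3), -2), -4)), Mul(4, 3))) = Mul(-221, Add(Mul(-2, Mul(Add(-15, -2), -4)), 12)) = Mul(-221, Add(Mul(-2, Mul(-17, -4)), 12)) = Mul(-221, Add(Mul(-2, 68), 12)) = Mul(-221, Add(-136, 12)) = Mul(-221, -124) = 27404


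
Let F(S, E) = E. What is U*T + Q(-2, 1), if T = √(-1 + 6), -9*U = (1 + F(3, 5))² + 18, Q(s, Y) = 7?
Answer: 7 - 6*√5 ≈ -6.4164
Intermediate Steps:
U = -6 (U = -((1 + 5)² + 18)/9 = -(6² + 18)/9 = -(36 + 18)/9 = -⅑*54 = -6)
T = √5 ≈ 2.2361
U*T + Q(-2, 1) = -6*√5 + 7 = 7 - 6*√5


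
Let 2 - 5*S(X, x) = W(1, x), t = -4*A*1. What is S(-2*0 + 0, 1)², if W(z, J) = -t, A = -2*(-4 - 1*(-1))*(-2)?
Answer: 100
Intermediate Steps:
A = -12 (A = -2*(-4 + 1)*(-2) = -2*(-3)*(-2) = 6*(-2) = -12)
t = 48 (t = -4*(-12)*1 = 48*1 = 48)
W(z, J) = -48 (W(z, J) = -1*48 = -48)
S(X, x) = 10 (S(X, x) = ⅖ - ⅕*(-48) = ⅖ + 48/5 = 10)
S(-2*0 + 0, 1)² = 10² = 100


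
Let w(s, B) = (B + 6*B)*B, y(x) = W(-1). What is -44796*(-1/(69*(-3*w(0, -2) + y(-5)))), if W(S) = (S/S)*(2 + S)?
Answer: -14932/1909 ≈ -7.8219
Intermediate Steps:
W(S) = 2 + S (W(S) = 1*(2 + S) = 2 + S)
y(x) = 1 (y(x) = 2 - 1 = 1)
w(s, B) = 7*B² (w(s, B) = (7*B)*B = 7*B²)
-44796*(-1/(69*(-3*w(0, -2) + y(-5)))) = -44796*(-1/(69*(-21*(-2)² + 1))) = -44796*(-1/(69*(-21*4 + 1))) = -44796*(-1/(69*(-3*28 + 1))) = -44796*(-1/(69*(-84 + 1))) = -44796/((-69*(-83))) = -44796/5727 = -44796*1/5727 = -14932/1909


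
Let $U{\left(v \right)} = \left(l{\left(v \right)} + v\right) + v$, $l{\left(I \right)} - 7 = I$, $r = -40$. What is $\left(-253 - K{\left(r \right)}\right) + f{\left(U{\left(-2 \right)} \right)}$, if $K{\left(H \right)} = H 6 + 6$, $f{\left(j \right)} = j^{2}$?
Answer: $-18$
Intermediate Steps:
$l{\left(I \right)} = 7 + I$
$U{\left(v \right)} = 7 + 3 v$ ($U{\left(v \right)} = \left(\left(7 + v\right) + v\right) + v = \left(7 + 2 v\right) + v = 7 + 3 v$)
$K{\left(H \right)} = 6 + 6 H$ ($K{\left(H \right)} = 6 H + 6 = 6 + 6 H$)
$\left(-253 - K{\left(r \right)}\right) + f{\left(U{\left(-2 \right)} \right)} = \left(-253 - \left(6 + 6 \left(-40\right)\right)\right) + \left(7 + 3 \left(-2\right)\right)^{2} = \left(-253 - \left(6 - 240\right)\right) + \left(7 - 6\right)^{2} = \left(-253 - -234\right) + 1^{2} = \left(-253 + 234\right) + 1 = -19 + 1 = -18$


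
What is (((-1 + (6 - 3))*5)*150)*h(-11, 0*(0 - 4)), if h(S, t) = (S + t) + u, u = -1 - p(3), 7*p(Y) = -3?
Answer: -121500/7 ≈ -17357.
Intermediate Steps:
p(Y) = -3/7 (p(Y) = (1/7)*(-3) = -3/7)
u = -4/7 (u = -1 - 1*(-3/7) = -1 + 3/7 = -4/7 ≈ -0.57143)
h(S, t) = -4/7 + S + t (h(S, t) = (S + t) - 4/7 = -4/7 + S + t)
(((-1 + (6 - 3))*5)*150)*h(-11, 0*(0 - 4)) = (((-1 + (6 - 3))*5)*150)*(-4/7 - 11 + 0*(0 - 4)) = (((-1 + 3)*5)*150)*(-4/7 - 11 + 0*(-4)) = ((2*5)*150)*(-4/7 - 11 + 0) = (10*150)*(-81/7) = 1500*(-81/7) = -121500/7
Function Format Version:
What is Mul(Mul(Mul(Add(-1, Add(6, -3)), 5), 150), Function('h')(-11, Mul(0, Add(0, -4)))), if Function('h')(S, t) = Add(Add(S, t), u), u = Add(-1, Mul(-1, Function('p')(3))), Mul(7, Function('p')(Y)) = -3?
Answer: Rational(-121500, 7) ≈ -17357.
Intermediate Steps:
Function('p')(Y) = Rational(-3, 7) (Function('p')(Y) = Mul(Rational(1, 7), -3) = Rational(-3, 7))
u = Rational(-4, 7) (u = Add(-1, Mul(-1, Rational(-3, 7))) = Add(-1, Rational(3, 7)) = Rational(-4, 7) ≈ -0.57143)
Function('h')(S, t) = Add(Rational(-4, 7), S, t) (Function('h')(S, t) = Add(Add(S, t), Rational(-4, 7)) = Add(Rational(-4, 7), S, t))
Mul(Mul(Mul(Add(-1, Add(6, -3)), 5), 150), Function('h')(-11, Mul(0, Add(0, -4)))) = Mul(Mul(Mul(Add(-1, Add(6, -3)), 5), 150), Add(Rational(-4, 7), -11, Mul(0, Add(0, -4)))) = Mul(Mul(Mul(Add(-1, 3), 5), 150), Add(Rational(-4, 7), -11, Mul(0, -4))) = Mul(Mul(Mul(2, 5), 150), Add(Rational(-4, 7), -11, 0)) = Mul(Mul(10, 150), Rational(-81, 7)) = Mul(1500, Rational(-81, 7)) = Rational(-121500, 7)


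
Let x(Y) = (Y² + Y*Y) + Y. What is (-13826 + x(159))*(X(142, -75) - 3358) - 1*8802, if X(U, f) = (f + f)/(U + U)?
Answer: -17596881229/142 ≈ -1.2392e+8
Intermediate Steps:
x(Y) = Y + 2*Y² (x(Y) = (Y² + Y²) + Y = 2*Y² + Y = Y + 2*Y²)
X(U, f) = f/U (X(U, f) = (2*f)/((2*U)) = (2*f)*(1/(2*U)) = f/U)
(-13826 + x(159))*(X(142, -75) - 3358) - 1*8802 = (-13826 + 159*(1 + 2*159))*(-75/142 - 3358) - 1*8802 = (-13826 + 159*(1 + 318))*(-75*1/142 - 3358) - 8802 = (-13826 + 159*319)*(-75/142 - 3358) - 8802 = (-13826 + 50721)*(-476911/142) - 8802 = 36895*(-476911/142) - 8802 = -17595631345/142 - 8802 = -17596881229/142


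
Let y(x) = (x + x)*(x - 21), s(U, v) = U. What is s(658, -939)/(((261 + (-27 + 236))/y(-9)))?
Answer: 756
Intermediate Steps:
y(x) = 2*x*(-21 + x) (y(x) = (2*x)*(-21 + x) = 2*x*(-21 + x))
s(658, -939)/(((261 + (-27 + 236))/y(-9))) = 658/(((261 + (-27 + 236))/((2*(-9)*(-21 - 9))))) = 658/(((261 + 209)/((2*(-9)*(-30))))) = 658/((470/540)) = 658/((470*(1/540))) = 658/(47/54) = 658*(54/47) = 756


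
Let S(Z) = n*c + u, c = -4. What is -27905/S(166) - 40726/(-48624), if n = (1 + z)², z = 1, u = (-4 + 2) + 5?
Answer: 678691079/316056 ≈ 2147.4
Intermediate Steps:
u = 3 (u = -2 + 5 = 3)
n = 4 (n = (1 + 1)² = 2² = 4)
S(Z) = -13 (S(Z) = 4*(-4) + 3 = -16 + 3 = -13)
-27905/S(166) - 40726/(-48624) = -27905/(-13) - 40726/(-48624) = -27905*(-1/13) - 40726*(-1/48624) = 27905/13 + 20363/24312 = 678691079/316056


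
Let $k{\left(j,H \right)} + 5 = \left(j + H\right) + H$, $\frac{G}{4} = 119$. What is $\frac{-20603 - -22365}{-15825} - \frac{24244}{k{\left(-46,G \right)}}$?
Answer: $- \frac{385248862}{14258325} \approx -27.019$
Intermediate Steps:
$G = 476$ ($G = 4 \cdot 119 = 476$)
$k{\left(j,H \right)} = -5 + j + 2 H$ ($k{\left(j,H \right)} = -5 + \left(\left(j + H\right) + H\right) = -5 + \left(\left(H + j\right) + H\right) = -5 + \left(j + 2 H\right) = -5 + j + 2 H$)
$\frac{-20603 - -22365}{-15825} - \frac{24244}{k{\left(-46,G \right)}} = \frac{-20603 - -22365}{-15825} - \frac{24244}{-5 - 46 + 2 \cdot 476} = \left(-20603 + 22365\right) \left(- \frac{1}{15825}\right) - \frac{24244}{-5 - 46 + 952} = 1762 \left(- \frac{1}{15825}\right) - \frac{24244}{901} = - \frac{1762}{15825} - \frac{24244}{901} = - \frac{385248862}{14258325}$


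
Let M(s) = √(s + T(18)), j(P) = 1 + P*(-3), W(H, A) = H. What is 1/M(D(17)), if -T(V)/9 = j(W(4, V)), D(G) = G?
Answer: √29/58 ≈ 0.092848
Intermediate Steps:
j(P) = 1 - 3*P
T(V) = 99 (T(V) = -9*(1 - 3*4) = -9*(1 - 12) = -9*(-11) = 99)
M(s) = √(99 + s) (M(s) = √(s + 99) = √(99 + s))
1/M(D(17)) = 1/(√(99 + 17)) = 1/(√116) = 1/(2*√29) = √29/58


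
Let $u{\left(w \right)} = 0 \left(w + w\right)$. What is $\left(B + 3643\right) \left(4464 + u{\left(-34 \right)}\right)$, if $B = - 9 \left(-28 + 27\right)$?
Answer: $16302528$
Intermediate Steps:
$B = 9$ ($B = \left(-9\right) \left(-1\right) = 9$)
$u{\left(w \right)} = 0$ ($u{\left(w \right)} = 0 \cdot 2 w = 0$)
$\left(B + 3643\right) \left(4464 + u{\left(-34 \right)}\right) = \left(9 + 3643\right) \left(4464 + 0\right) = 3652 \cdot 4464 = 16302528$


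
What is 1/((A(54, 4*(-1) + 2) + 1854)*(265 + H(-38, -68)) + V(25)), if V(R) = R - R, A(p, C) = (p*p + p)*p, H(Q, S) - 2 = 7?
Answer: 1/44452116 ≈ 2.2496e-8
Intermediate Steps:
H(Q, S) = 9 (H(Q, S) = 2 + 7 = 9)
A(p, C) = p*(p + p²) (A(p, C) = (p² + p)*p = (p + p²)*p = p*(p + p²))
V(R) = 0
1/((A(54, 4*(-1) + 2) + 1854)*(265 + H(-38, -68)) + V(25)) = 1/((54²*(1 + 54) + 1854)*(265 + 9) + 0) = 1/((2916*55 + 1854)*274 + 0) = 1/((160380 + 1854)*274 + 0) = 1/(162234*274 + 0) = 1/(44452116 + 0) = 1/44452116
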